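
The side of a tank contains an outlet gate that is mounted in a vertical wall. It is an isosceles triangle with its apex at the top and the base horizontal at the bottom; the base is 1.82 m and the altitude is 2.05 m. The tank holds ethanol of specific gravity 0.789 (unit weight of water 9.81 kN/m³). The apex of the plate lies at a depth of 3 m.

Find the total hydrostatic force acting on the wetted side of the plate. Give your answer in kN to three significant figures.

γ = 0.789 × 9.81 = 7.74009 kN/m³.
With the apex up, the centroid sits 2h/3 = 2 × 2.05/3 = 1.36667 m below the apex, so the centroid depth is h_c = 3 + 1.36667 = 4.36667 m.
A = ½ × 1.82 × 2.05 = 1.8655 m².
Resultant F = γ·h_c·A = 7.74009 × 4.36667 × 1.8655 = 63.051 kN.

F ≈ 63.1 kN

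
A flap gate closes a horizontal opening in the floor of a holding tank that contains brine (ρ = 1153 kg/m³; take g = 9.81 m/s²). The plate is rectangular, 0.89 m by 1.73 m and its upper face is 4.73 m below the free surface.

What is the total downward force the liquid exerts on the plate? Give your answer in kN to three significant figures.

γ = ρg = 1153 × 9.81 / 1000 = 11.31093 kN/m³.
The plate is horizontal, so pressure is uniform at p = γ·h = 11.31093 × 4.73 = 53.5007 kN/m².
A = 0.89 × 1.73 = 1.5397 m².
F = p·A = 53.5007 × 1.5397 = 82.375 kN.

F ≈ 82.4 kN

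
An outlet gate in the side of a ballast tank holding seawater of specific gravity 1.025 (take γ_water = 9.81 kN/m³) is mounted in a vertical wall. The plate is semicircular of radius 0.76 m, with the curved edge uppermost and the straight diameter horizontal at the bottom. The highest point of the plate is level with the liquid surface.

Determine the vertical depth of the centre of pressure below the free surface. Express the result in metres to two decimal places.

h_p = 0.53 m

γ = 1.025 × 9.81 = 10.05525 kN/m³.
The centroid lies 4r/(3π) = 0.322554 m above the diameter, so r − 4r/(3π) = 0.76 − 0.322554 = 0.437446 m below the topmost point, so the centroid depth is h_c = 0.437446 m.
A = πr²/2 = π × 0.76²/2 = 0.907292 m².
Resultant F = γ·h_c·A = 10.05525 × 0.437446 × 0.907292 = 3.99084 kN.
I_c = (π/8 − 8/(9π))·r⁴ = 0.109757 × 0.76⁴ = 0.0366173 m⁴.
Centre of pressure: y_p = y_c + I_c/(y_c·A) = 0.437446 + 0.0366173/(0.437446 × 0.907292) = 0.437446 + 0.0922603 = 0.529706 m along the plane.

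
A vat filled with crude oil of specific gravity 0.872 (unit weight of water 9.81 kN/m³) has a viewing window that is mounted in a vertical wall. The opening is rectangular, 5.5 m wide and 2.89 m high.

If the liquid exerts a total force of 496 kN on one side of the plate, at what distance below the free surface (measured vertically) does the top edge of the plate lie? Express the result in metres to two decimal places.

d_top ≈ 2.20 m

γ = 0.872 × 9.81 = 8.55432 kN/m³.
A = 5.5 × 2.89 = 15.895 m².
From F = γ·h_c·A, the centroid depth is h_c = 496/(8.55432 × 15.895) = 3.64784 m.
The centroid lies 2.89/2 = 1.445 m below the top edge, so the top edge sits at h_top = 3.64784 − 1.445 = 2.20284 m below the surface.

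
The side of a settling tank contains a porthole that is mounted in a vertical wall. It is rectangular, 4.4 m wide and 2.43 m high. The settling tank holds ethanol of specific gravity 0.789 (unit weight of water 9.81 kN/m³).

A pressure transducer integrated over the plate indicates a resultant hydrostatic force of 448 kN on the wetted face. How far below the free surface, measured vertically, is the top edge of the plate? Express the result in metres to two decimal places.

γ = 0.789 × 9.81 = 7.74009 kN/m³.
A = 4.4 × 2.43 = 10.692 m².
From F = γ·h_c·A, the centroid depth is h_c = 448/(7.74009 × 10.692) = 5.41344 m.
The centroid lies 2.43/2 = 1.215 m below the top edge, so the top edge sits at h_top = 5.41344 − 1.215 = 4.19844 m below the surface.

d_top ≈ 4.20 m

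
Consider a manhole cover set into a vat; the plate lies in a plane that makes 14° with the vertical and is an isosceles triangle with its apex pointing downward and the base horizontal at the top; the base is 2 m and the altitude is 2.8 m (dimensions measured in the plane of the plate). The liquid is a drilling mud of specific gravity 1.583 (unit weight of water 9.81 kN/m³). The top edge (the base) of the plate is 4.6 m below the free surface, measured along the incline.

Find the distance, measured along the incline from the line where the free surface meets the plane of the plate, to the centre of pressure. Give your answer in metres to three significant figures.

y_p = 5.61 m

γ = 1.583 × 9.81 = 15.52923 kN/m³.
The plate makes 14° with the vertical, i.e. θ = 90° − 14° = 76° to the horizontal. Measuring y along the incline from the free-surface line, vertical depth h = y·sinθ with sinθ = 0.970296.
With the apex down, the centroid sits h/3 = 2.8/3 = 0.933333 m below the base (the top edge), so y_c = 4.6 + 0.933333 = 5.53333 m and h_c = 5.53333 × 0.970296 = 5.36897 m.
A = ½ × 2 × 2.8 = 2.8 m².
Resultant F = γ·h_c·A = 15.52923 × 5.36897 × 2.8 = 233.453 kN.
I_c = b·h³/36 = 2 × 2.8³/36 = 1.21956 m⁴.
Centre of pressure: y_p = y_c + I_c/(y_c·A) = 5.53333 + 1.21956/(5.53333 × 2.8) = 5.53333 + 0.0787152 = 5.61205 m along the plane.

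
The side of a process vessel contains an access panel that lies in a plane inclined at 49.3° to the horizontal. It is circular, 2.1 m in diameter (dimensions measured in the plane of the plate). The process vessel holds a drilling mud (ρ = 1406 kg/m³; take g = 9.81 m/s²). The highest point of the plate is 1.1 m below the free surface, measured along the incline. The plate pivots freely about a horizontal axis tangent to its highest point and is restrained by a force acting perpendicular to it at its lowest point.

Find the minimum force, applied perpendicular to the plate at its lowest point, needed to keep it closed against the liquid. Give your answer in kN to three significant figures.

P ≈ 43.7 kN

γ = ρg = 1406 × 9.81 / 1000 = 13.79286 kN/m³.
Let θ = 49.3° be the plate's angle to the horizontal; measure y along the incline from where the plane meets the free surface. Vertical depth h = y·sinθ with sinθ = 0.758134.
The centroid is at the centre, 1.05 m below the top of the plate, so y_c = 1.1 + 1.05 = 2.15 m and h_c = 2.15 × 0.758134 = 1.62999 m.
A = π(1.05)² = 3.46361 m².
Resultant F = γ·h_c·A = 13.79286 × 1.62999 × 3.46361 = 77.8697 kN.
I_c = πr⁴/4 = π × 1.05⁴/4 = 0.954656 m⁴.
Centre of pressure: y_p = y_c + I_c/(y_c·A) = 2.15 + 0.954656/(2.15 × 3.46361) = 2.15 + 0.128197 = 2.2782 m along the plane.
The resultant acts 1.05 + 0.128197 = 1.1782 m (along the plate) below the hinge at the top edge, so the moment about the hinge is M = F × 1.1782 = 77.8697 × 1.1782 = 91.7461 kN·m.
A normal force at the bottom, 2.1 m from the hinge, must supply this moment: P = 91.7461/2.1 = 43.6886 kN.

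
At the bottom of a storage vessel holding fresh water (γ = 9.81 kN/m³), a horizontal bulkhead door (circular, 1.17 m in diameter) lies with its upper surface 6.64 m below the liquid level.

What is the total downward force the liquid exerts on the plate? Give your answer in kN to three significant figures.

F ≈ 70.0 kN

γ = 9.81 kN/m³.
The plate is horizontal, so pressure is uniform at p = γ·h = 9.81 × 6.64 = 65.1384 kN/m².
A = π(0.585)² = 1.07513 m².
F = p·A = 65.1384 × 1.07513 = 70.0322 kN.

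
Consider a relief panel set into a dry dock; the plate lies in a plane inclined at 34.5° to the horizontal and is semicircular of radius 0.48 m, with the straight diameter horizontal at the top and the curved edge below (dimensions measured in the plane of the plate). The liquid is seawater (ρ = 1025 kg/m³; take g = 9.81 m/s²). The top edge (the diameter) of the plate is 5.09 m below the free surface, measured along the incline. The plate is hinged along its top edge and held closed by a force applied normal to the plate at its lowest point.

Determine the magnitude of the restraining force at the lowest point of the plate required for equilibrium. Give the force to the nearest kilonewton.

γ = ρg = 1025 × 9.81 / 1000 = 10.05525 kN/m³.
Let θ = 34.5° be the plate's angle to the horizontal; measure y along the incline from where the plane meets the free surface. Vertical depth h = y·sinθ with sinθ = 0.566406.
The centroid of a semicircle lies 4r/(3π) = 0.203718 m from the diameter, here below the top edge, so y_c = 5.09 + 0.203718 = 5.29372 m and h_c = 5.29372 × 0.566406 = 2.99839 m.
A = πr²/2 = π × 0.48²/2 = 0.361911 m².
Resultant F = γ·h_c·A = 10.05525 × 2.99839 × 0.361911 = 10.9115 kN.
I_c = (π/8 − 8/(9π))·r⁴ = 0.109757 × 0.48⁴ = 0.00582636 m⁴.
Centre of pressure: y_p = y_c + I_c/(y_c·A) = 5.29372 + 0.00582636/(5.29372 × 0.361911) = 5.29372 + 0.00304113 = 5.29676 m along the plane.
The resultant acts 0.203718 + 0.00304113 = 0.206759 m (along the plate) below the hinge at the top edge, so the moment about the hinge is M = F × 0.206759 = 10.9115 × 0.206759 = 2.25605 kN·m.
A normal force at the bottom, 0.48 m from the hinge, must supply this moment: P = 2.25605/0.48 = 4.7001 kN.

P ≈ 5 kN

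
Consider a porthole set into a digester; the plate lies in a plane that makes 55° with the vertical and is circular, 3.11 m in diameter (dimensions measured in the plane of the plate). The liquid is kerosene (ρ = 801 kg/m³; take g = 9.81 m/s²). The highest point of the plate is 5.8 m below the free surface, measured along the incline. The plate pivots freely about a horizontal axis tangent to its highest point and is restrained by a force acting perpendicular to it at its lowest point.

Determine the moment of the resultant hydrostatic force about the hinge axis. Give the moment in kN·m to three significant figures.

M ≈ 412 kN·m

γ = ρg = 801 × 9.81 / 1000 = 7.85781 kN/m³.
The plate makes 55° with the vertical, i.e. θ = 90° − 55° = 35° to the horizontal. Measuring y along the incline from the free-surface line, vertical depth h = y·sinθ with sinθ = 0.573576.
The centroid is at the centre, 1.555 m below the top of the plate, so y_c = 5.8 + 1.555 = 7.355 m and h_c = 7.355 × 0.573576 = 4.21865 m.
A = π(1.555)² = 7.59645 m².
Resultant F = γ·h_c·A = 7.85781 × 4.21865 × 7.59645 = 251.817 kN.
I_c = πr⁴/4 = π × 1.555⁴/4 = 4.5921 m⁴.
Centre of pressure: y_p = y_c + I_c/(y_c·A) = 7.355 + 4.5921/(7.355 × 7.59645) = 7.355 + 0.0821898 = 7.43719 m along the plane.
The resultant acts 1.555 + 0.0821898 = 1.63719 m (along the plate) below the hinge at the top edge, so the moment about the hinge is M = F × 1.63719 = 251.817 × 1.63719 = 412.272 kN·m.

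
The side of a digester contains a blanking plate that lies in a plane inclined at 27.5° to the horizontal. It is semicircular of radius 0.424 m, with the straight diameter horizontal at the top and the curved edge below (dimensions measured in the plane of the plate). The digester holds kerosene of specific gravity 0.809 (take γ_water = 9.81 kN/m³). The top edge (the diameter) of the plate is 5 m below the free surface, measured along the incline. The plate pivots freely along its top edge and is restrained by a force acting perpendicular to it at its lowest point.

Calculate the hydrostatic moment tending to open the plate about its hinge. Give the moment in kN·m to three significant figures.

γ = 0.809 × 9.81 = 7.93629 kN/m³.
Let θ = 27.5° be the plate's angle to the horizontal; measure y along the incline from where the plane meets the free surface. Vertical depth h = y·sinθ with sinθ = 0.461749.
The centroid of a semicircle lies 4r/(3π) = 0.179951 m from the diameter, here below the top edge, so y_c = 5 + 0.179951 = 5.17995 m and h_c = 5.17995 × 0.461749 = 2.39184 m.
A = πr²/2 = π × 0.424²/2 = 0.282391 m².
Resultant F = γ·h_c·A = 7.93629 × 2.39184 × 0.282391 = 5.36044 kN.
I_c = (π/8 − 8/(9π))·r⁴ = 0.109757 × 0.424⁴ = 0.00354728 m⁴.
Centre of pressure: y_p = y_c + I_c/(y_c·A) = 5.17995 + 0.00354728/(5.17995 × 0.282391) = 5.17995 + 0.00242504 = 5.18238 m along the plane.
The resultant acts 0.179951 + 0.00242504 = 0.182376 m (along the plate) below the hinge at the top edge, so the moment about the hinge is M = F × 0.182376 = 5.36044 × 0.182376 = 0.977616 kN·m.

M ≈ 0.978 kN·m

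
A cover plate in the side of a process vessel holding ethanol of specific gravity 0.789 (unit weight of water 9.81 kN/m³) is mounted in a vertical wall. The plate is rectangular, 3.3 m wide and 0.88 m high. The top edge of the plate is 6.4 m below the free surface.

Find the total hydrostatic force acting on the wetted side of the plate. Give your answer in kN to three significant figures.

F ≈ 154 kN

γ = 0.789 × 9.81 = 7.74009 kN/m³.
The centroid lies 0.88/2 = 0.44 m below the top edge, so the centroid depth is h_c = 6.4 + 0.44 = 6.84 m.
A = 3.3 × 0.88 = 2.904 m².
Resultant F = γ·h_c·A = 7.74009 × 6.84 × 2.904 = 153.744 kN.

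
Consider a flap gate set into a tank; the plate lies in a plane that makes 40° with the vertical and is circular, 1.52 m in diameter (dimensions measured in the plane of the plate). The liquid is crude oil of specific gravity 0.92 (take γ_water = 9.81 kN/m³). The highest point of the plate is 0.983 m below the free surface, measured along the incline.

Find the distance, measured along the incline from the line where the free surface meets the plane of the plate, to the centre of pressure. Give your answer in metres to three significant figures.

y_p = 1.83 m

γ = 0.92 × 9.81 = 9.0252 kN/m³.
The plate makes 40° with the vertical, i.e. θ = 90° − 40° = 50° to the horizontal. Measuring y along the incline from the free-surface line, vertical depth h = y·sinθ with sinθ = 0.766044.
The centroid is at the centre, 0.76 m below the top of the plate, so y_c = 0.983 + 0.76 = 1.743 m and h_c = 1.743 × 0.766044 = 1.33521 m.
A = π(0.76)² = 1.81458 m².
Resultant F = γ·h_c·A = 9.0252 × 1.33521 × 1.81458 = 21.8667 kN.
I_c = πr⁴/4 = π × 0.76⁴/4 = 0.262026 m⁴.
Centre of pressure: y_p = y_c + I_c/(y_c·A) = 1.743 + 0.262026/(1.743 × 1.81458) = 1.743 + 0.0828459 = 1.82585 m along the plane.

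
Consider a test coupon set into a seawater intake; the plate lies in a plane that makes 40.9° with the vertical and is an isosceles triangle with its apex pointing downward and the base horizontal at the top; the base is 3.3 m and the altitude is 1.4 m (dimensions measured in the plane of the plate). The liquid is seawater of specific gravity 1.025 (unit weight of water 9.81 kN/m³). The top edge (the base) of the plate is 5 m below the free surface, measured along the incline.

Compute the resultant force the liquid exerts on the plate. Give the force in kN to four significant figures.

γ = 1.025 × 9.81 = 10.05525 kN/m³.
The plate makes 40.9° with the vertical, i.e. θ = 90° − 40.9° = 49.1° to the horizontal. Measuring y along the incline from the free-surface line, vertical depth h = y·sinθ with sinθ = 0.755853.
With the apex down, the centroid sits h/3 = 1.4/3 = 0.466667 m below the base (the top edge), so y_c = 5 + 0.466667 = 5.46667 m and h_c = 5.46667 × 0.755853 = 4.132 m.
A = ½ × 3.3 × 1.4 = 2.31 m².
Resultant F = γ·h_c·A = 10.05525 × 4.132 × 2.31 = 95.9766 kN.

F ≈ 95.98 kN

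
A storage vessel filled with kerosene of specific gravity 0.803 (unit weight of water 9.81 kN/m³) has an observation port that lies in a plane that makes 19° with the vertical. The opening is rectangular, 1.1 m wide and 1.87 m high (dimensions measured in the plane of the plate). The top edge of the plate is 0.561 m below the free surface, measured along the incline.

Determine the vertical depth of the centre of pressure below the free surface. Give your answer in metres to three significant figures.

h_p = 1.60 m

γ = 0.803 × 9.81 = 7.87743 kN/m³.
The plate makes 19° with the vertical, i.e. θ = 90° − 19° = 71° to the horizontal. Measuring y along the incline from the free-surface line, vertical depth h = y·sinθ with sinθ = 0.945519.
The centroid lies 1.87/2 = 0.935 m below the top edge, so y_c = 0.561 + 0.935 = 1.496 m and h_c = 1.496 × 0.945519 = 1.4145 m.
A = 1.1 × 1.87 = 2.057 m².
Resultant F = γ·h_c·A = 7.87743 × 1.4145 × 2.057 = 22.9204 kN.
I_c = b·h³/12 = 1.1 × 1.87³/12 = 0.599427 m⁴.
Centre of pressure: y_p = y_c + I_c/(y_c·A) = 1.496 + 0.599427/(1.496 × 2.057) = 1.496 + 0.194792 = 1.69079 m along the plane.
Vertically, h_p = y_p·sinθ = 1.69079 × 0.945519 = 1.59867 m.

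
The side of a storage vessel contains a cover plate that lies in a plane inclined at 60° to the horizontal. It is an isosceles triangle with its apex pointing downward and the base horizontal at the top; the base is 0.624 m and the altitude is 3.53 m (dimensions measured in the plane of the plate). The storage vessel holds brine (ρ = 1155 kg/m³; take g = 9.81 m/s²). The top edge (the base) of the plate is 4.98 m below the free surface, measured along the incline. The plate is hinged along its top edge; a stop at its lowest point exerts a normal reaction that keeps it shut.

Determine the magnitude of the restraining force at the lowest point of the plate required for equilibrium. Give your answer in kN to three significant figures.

γ = ρg = 1155 × 9.81 / 1000 = 11.33055 kN/m³.
Let θ = 60° be the plate's angle to the horizontal; measure y along the incline from where the plane meets the free surface. Vertical depth h = y·sinθ with sinθ = 0.866025.
With the apex down, the centroid sits h/3 = 3.53/3 = 1.17667 m below the base (the top edge), so y_c = 4.98 + 1.17667 = 6.15667 m and h_c = 6.15667 × 0.866025 = 5.33183 m.
A = ½ × 0.624 × 3.53 = 1.10136 m².
Resultant F = γ·h_c·A = 11.33055 × 5.33183 × 1.10136 = 66.536 kN.
I_c = b·h³/36 = 0.624 × 3.53³/36 = 0.762441 m⁴.
Centre of pressure: y_p = y_c + I_c/(y_c·A) = 6.15667 + 0.762441/(6.15667 × 1.10136) = 6.15667 + 0.112443 = 6.26911 m along the plane.
The resultant acts 1.17667 + 0.112443 = 1.28911 m (along the plate) below the hinge at the top edge, so the moment about the hinge is M = F × 1.28911 = 66.536 × 1.28911 = 85.7722 kN·m.
A normal force at the bottom, 3.53 m from the hinge, must supply this moment: P = 85.7722/3.53 = 24.2981 kN.

P ≈ 24.3 kN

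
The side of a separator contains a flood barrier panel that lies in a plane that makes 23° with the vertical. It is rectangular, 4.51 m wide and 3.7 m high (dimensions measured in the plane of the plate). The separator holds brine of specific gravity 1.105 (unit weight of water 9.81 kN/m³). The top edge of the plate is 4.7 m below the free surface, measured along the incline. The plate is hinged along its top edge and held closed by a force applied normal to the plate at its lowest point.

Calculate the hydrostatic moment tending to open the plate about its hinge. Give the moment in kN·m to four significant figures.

γ = 1.105 × 9.81 = 10.84005 kN/m³.
The plate makes 23° with the vertical, i.e. θ = 90° − 23° = 67° to the horizontal. Measuring y along the incline from the free-surface line, vertical depth h = y·sinθ with sinθ = 0.920505.
The centroid lies 3.7/2 = 1.85 m below the top edge, so y_c = 4.7 + 1.85 = 6.55 m and h_c = 6.55 × 0.920505 = 6.02931 m.
A = 4.51 × 3.7 = 16.687 m².
Resultant F = γ·h_c·A = 10.84005 × 6.02931 × 16.687 = 1090.63 kN.
I_c = b·h³/12 = 4.51 × 3.7³/12 = 19.0371 m⁴.
Centre of pressure: y_p = y_c + I_c/(y_c·A) = 6.55 + 19.0371/(6.55 × 16.687) = 6.55 + 0.174173 = 6.72417 m along the plane.
The resultant acts 1.85 + 0.174173 = 2.02417 m (along the plate) below the hinge at the top edge, so the moment about the hinge is M = F × 2.02417 = 1090.63 × 2.02417 = 2207.62 kN·m.

M ≈ 2208 kN·m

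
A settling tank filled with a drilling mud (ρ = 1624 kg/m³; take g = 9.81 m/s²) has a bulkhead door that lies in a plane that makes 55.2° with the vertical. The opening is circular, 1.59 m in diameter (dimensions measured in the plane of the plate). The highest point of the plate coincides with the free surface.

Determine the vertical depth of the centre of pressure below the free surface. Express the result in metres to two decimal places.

γ = ρg = 1624 × 9.81 / 1000 = 15.93144 kN/m³.
The plate makes 55.2° with the vertical, i.e. θ = 90° − 55.2° = 34.8° to the horizontal. Measuring y along the incline from the free-surface line, vertical depth h = y·sinθ with sinθ = 0.570714.
The centroid is at the centre, 0.795 m below the top of the plate, so y_c = 0.795 m and h_c = 0.795 × 0.570714 = 0.453718 m.
A = π(0.795)² = 1.98557 m².
Resultant F = γ·h_c·A = 15.93144 × 0.453718 × 1.98557 = 14.3525 kN.
I_c = πr⁴/4 = π × 0.795⁴/4 = 0.313732 m⁴.
Centre of pressure: y_p = y_c + I_c/(y_c·A) = 0.795 + 0.313732/(0.795 × 1.98557) = 0.795 + 0.19875 = 0.99375 m along the plane.
Vertically, h_p = y_p·sinθ = 0.99375 × 0.570714 = 0.567147 m.

h_p = 0.57 m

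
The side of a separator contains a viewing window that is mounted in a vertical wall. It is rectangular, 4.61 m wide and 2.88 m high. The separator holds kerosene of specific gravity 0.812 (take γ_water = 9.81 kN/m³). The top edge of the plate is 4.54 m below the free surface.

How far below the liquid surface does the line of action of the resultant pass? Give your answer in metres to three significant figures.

γ = 0.812 × 9.81 = 7.96572 kN/m³.
The centroid lies 2.88/2 = 1.44 m below the top edge, so the centroid depth is h_c = 4.54 + 1.44 = 5.98 m.
A = 4.61 × 2.88 = 13.2768 m².
Resultant F = γ·h_c·A = 7.96572 × 5.98 × 13.2768 = 632.44 kN.
I_c = b·h³/12 = 4.61 × 2.88³/12 = 9.17692 m⁴.
Centre of pressure: y_p = y_c + I_c/(y_c·A) = 5.98 + 9.17692/(5.98 × 13.2768) = 5.98 + 0.115585 = 6.09559 m along the plane.

h_p = 6.10 m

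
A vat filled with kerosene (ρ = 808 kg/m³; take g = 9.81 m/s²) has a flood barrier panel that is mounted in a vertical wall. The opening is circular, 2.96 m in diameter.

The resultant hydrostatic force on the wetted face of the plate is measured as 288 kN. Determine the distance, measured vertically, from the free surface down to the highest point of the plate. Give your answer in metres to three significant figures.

d_top ≈ 3.80 m

γ = ρg = 808 × 9.81 / 1000 = 7.92648 kN/m³.
A = π(1.48)² = 6.88134 m².
From F = γ·h_c·A, the centroid depth is h_c = 288/(7.92648 × 6.88134) = 5.28006 m.
The centroid is at the centre, 1.48 m below the top of the plate, so the highest point sits at h_top = 5.28006 − 1.48 = 3.80006 m below the surface.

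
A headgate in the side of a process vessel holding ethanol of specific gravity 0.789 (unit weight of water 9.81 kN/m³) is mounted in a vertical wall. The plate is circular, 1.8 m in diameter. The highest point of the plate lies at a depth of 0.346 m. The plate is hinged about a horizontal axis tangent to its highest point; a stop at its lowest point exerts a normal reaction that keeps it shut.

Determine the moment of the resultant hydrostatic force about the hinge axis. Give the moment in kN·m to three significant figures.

γ = 0.789 × 9.81 = 7.74009 kN/m³.
The centroid is at the centre, 0.9 m below the top of the plate, so the centroid depth is h_c = 0.346 + 0.9 = 1.246 m.
A = π(0.9)² = 2.54469 m².
Resultant F = γ·h_c·A = 7.74009 × 1.246 × 2.54469 = 24.5414 kN.
I_c = πr⁴/4 = π × 0.9⁴/4 = 0.5153 m⁴.
Centre of pressure: y_p = y_c + I_c/(y_c·A) = 1.246 + 0.5153/(1.246 × 2.54469) = 1.246 + 0.16252 = 1.40852 m along the plane.
The resultant acts 0.9 + 0.16252 = 1.06252 m (along the plate) below the hinge at the top edge, so the moment about the hinge is M = F × 1.06252 = 24.5414 × 1.06252 = 26.0757 kN·m.

M ≈ 26.1 kN·m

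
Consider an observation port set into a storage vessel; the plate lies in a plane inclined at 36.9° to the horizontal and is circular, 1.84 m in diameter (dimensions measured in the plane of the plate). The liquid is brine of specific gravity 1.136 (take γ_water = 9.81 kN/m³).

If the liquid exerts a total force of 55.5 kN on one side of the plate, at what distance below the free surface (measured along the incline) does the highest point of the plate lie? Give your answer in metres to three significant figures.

γ = 1.136 × 9.81 = 11.14416 kN/m³.
A = π(0.92)² = 2.65904 m².
From F = γ·h_c·A, the centroid depth is h_c = 55.5/(11.14416 × 2.65904) = 1.87293 m.
Let θ = 36.9° be the plate's angle to the horizontal; measure y along the incline from where the plane meets the free surface. Vertical depth h = y·sinθ with sinθ = 0.600420.
Along the incline, y_c = h_c/sinθ = 1.87293/0.600420 = 3.11937 m.
The centroid is at the centre, 0.92 m below the top of the plate, so the highest point sits at y_top = 3.11937 − 0.92 = 2.19937 m along the incline.

y_top ≈ 2.20 m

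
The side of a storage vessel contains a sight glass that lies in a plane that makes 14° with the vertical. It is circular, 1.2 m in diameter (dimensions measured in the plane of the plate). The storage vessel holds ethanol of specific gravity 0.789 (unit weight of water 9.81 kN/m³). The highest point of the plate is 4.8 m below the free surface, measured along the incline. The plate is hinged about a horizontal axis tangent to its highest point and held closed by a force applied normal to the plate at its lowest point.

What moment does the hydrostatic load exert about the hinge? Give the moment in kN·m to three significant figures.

M ≈ 28.3 kN·m

γ = 0.789 × 9.81 = 7.74009 kN/m³.
The plate makes 14° with the vertical, i.e. θ = 90° − 14° = 76° to the horizontal. Measuring y along the incline from the free-surface line, vertical depth h = y·sinθ with sinθ = 0.970296.
The centroid is at the centre, 0.6 m below the top of the plate, so y_c = 4.8 + 0.6 = 5.4 m and h_c = 5.4 × 0.970296 = 5.2396 m.
A = π(0.6)² = 1.13097 m².
Resultant F = γ·h_c·A = 7.74009 × 5.2396 × 1.13097 = 45.8665 kN.
I_c = πr⁴/4 = π × 0.6⁴/4 = 0.101788 m⁴.
Centre of pressure: y_p = y_c + I_c/(y_c·A) = 5.4 + 0.101788/(5.4 × 1.13097) = 5.4 + 0.0166668 = 5.41667 m along the plane.
The resultant acts 0.6 + 0.0166668 = 0.616667 m (along the plate) below the hinge at the top edge, so the moment about the hinge is M = F × 0.616667 = 45.8665 × 0.616667 = 28.2844 kN·m.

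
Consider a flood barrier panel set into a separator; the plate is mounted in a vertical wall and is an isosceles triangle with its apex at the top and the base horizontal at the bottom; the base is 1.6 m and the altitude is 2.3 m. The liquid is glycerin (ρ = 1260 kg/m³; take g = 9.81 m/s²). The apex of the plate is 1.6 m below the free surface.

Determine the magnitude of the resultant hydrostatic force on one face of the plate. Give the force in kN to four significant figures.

F ≈ 71.26 kN

γ = ρg = 1260 × 9.81 / 1000 = 12.3606 kN/m³.
With the apex up, the centroid sits 2h/3 = 2 × 2.3/3 = 1.53333 m below the apex, so the centroid depth is h_c = 1.6 + 1.53333 = 3.13333 m.
A = ½ × 1.6 × 2.3 = 1.84 m².
Resultant F = γ·h_c·A = 12.3606 × 3.13333 × 1.84 = 71.2629 kN.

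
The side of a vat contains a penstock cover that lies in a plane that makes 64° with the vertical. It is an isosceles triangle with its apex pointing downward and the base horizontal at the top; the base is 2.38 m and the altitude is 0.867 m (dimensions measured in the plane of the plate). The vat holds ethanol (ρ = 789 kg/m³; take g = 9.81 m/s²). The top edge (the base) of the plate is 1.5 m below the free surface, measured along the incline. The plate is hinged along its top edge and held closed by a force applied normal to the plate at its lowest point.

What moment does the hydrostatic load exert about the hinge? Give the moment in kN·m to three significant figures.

γ = ρg = 789 × 9.81 / 1000 = 7.74009 kN/m³.
The plate makes 64° with the vertical, i.e. θ = 90° − 64° = 26° to the horizontal. Measuring y along the incline from the free-surface line, vertical depth h = y·sinθ with sinθ = 0.438371.
With the apex down, the centroid sits h/3 = 0.867/3 = 0.289 m below the base (the top edge), so y_c = 1.5 + 0.289 = 1.789 m and h_c = 1.789 × 0.438371 = 0.784246 m.
A = ½ × 2.38 × 0.867 = 1.03173 m².
Resultant F = γ·h_c·A = 7.74009 × 0.784246 × 1.03173 = 6.26274 kN.
I_c = b·h³/36 = 2.38 × 0.867³/36 = 0.0430856 m⁴.
Centre of pressure: y_p = y_c + I_c/(y_c·A) = 1.789 + 0.0430856/(1.789 × 1.03173) = 1.789 + 0.023343 = 1.81234 m along the plane.
The resultant acts 0.289 + 0.023343 = 0.312343 m (along the plate) below the hinge at the top edge, so the moment about the hinge is M = F × 0.312343 = 6.26274 × 0.312343 = 1.95612 kN·m.

M ≈ 1.96 kN·m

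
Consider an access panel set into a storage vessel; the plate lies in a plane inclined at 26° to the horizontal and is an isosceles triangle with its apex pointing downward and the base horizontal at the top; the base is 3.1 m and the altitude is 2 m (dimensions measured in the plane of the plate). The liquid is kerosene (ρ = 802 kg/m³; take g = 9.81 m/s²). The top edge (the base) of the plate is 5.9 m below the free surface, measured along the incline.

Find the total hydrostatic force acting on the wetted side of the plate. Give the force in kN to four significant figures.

F ≈ 70.21 kN

γ = ρg = 802 × 9.81 / 1000 = 7.86762 kN/m³.
Let θ = 26° be the plate's angle to the horizontal; measure y along the incline from where the plane meets the free surface. Vertical depth h = y·sinθ with sinθ = 0.438371.
With the apex down, the centroid sits h/3 = 2/3 = 0.666667 m below the base (the top edge), so y_c = 5.9 + 0.666667 = 6.56667 m and h_c = 6.56667 × 0.438371 = 2.87864 m.
A = ½ × 3.1 × 2 = 3.1 m².
Resultant F = γ·h_c·A = 7.86762 × 2.87864 × 3.1 = 70.2089 kN.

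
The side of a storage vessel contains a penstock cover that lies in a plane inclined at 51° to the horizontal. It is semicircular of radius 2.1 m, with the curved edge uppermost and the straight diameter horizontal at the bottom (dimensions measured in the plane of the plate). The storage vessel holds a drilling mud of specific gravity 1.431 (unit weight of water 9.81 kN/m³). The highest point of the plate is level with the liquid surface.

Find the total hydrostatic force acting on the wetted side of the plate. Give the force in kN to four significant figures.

γ = 1.431 × 9.81 = 14.03811 kN/m³.
Let θ = 51° be the plate's angle to the horizontal; measure y along the incline from where the plane meets the free surface. Vertical depth h = y·sinθ with sinθ = 0.777146.
The centroid lies 4r/(3π) = 0.891268 m above the diameter, so r − 4r/(3π) = 2.1 − 0.891268 = 1.20873 m below the topmost point, so y_c = 1.20873 m and h_c = 1.20873 × 0.777146 = 0.93936 m.
A = πr²/2 = π × 2.1²/2 = 6.92721 m².
Resultant F = γ·h_c·A = 14.03811 × 0.93936 × 6.92721 = 91.348 kN.

F ≈ 91.35 kN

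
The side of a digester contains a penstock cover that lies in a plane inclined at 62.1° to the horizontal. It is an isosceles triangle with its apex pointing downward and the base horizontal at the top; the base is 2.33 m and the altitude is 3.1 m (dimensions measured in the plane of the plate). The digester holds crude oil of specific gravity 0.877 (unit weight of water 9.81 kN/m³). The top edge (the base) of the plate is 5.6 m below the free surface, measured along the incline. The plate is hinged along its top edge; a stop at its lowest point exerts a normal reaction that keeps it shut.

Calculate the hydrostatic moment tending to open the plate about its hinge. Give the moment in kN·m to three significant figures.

M ≈ 203 kN·m

γ = 0.877 × 9.81 = 8.60337 kN/m³.
Let θ = 62.1° be the plate's angle to the horizontal; measure y along the incline from where the plane meets the free surface. Vertical depth h = y·sinθ with sinθ = 0.883766.
With the apex down, the centroid sits h/3 = 3.1/3 = 1.03333 m below the base (the top edge), so y_c = 5.6 + 1.03333 = 6.63333 m and h_c = 6.63333 × 0.883766 = 5.86231 m.
A = ½ × 2.33 × 3.1 = 3.6115 m².
Resultant F = γ·h_c·A = 8.60337 × 5.86231 × 3.6115 = 182.148 kN.
I_c = b·h³/36 = 2.33 × 3.1³/36 = 1.92814 m⁴.
Centre of pressure: y_p = y_c + I_c/(y_c·A) = 6.63333 + 1.92814/(6.63333 × 3.6115) = 6.63333 + 0.0804858 = 6.71382 m along the plane.
The resultant acts 1.03333 + 0.0804858 = 1.11382 m (along the plate) below the hinge at the top edge, so the moment about the hinge is M = F × 1.11382 = 182.148 × 1.11382 = 202.88 kN·m.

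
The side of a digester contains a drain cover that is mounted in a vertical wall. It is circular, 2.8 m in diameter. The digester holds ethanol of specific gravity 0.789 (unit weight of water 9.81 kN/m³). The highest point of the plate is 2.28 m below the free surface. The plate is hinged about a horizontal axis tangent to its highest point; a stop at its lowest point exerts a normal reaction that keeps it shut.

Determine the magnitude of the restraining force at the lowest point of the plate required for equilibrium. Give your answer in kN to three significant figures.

γ = 0.789 × 9.81 = 7.74009 kN/m³.
The centroid is at the centre, 1.4 m below the top of the plate, so the centroid depth is h_c = 2.28 + 1.4 = 3.68 m.
A = π(1.4)² = 6.15752 m².
Resultant F = γ·h_c·A = 7.74009 × 3.68 × 6.15752 = 175.388 kN.
I_c = πr⁴/4 = π × 1.4⁴/4 = 3.01719 m⁴.
Centre of pressure: y_p = y_c + I_c/(y_c·A) = 3.68 + 3.01719/(3.68 × 6.15752) = 3.68 + 0.133152 = 3.81315 m along the plane.
The resultant acts 1.4 + 0.133152 = 1.53315 m (along the plate) below the hinge at the top edge, so the moment about the hinge is M = F × 1.53315 = 175.388 × 1.53315 = 268.896 kN·m.
A normal force at the bottom, 2.8 m from the hinge, must supply this moment: P = 268.896/2.8 = 96.0343 kN.

P ≈ 96.0 kN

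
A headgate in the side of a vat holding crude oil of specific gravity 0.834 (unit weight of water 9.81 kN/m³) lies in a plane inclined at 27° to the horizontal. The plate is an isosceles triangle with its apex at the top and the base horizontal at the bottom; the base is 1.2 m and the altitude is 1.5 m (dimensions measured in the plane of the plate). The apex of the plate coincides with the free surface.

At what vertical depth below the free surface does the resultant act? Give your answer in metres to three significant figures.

γ = 0.834 × 9.81 = 8.18154 kN/m³.
Let θ = 27° be the plate's angle to the horizontal; measure y along the incline from where the plane meets the free surface. Vertical depth h = y·sinθ with sinθ = 0.453990.
With the apex up, the centroid sits 2h/3 = 2 × 1.5/3 = 1 m below the apex, so y_c = 1 m and h_c = 1 × 0.453990 = 0.45399 m.
A = ½ × 1.2 × 1.5 = 0.9 m².
Resultant F = γ·h_c·A = 8.18154 × 0.45399 × 0.9 = 3.3429 kN.
I_c = b·h³/36 = 1.2 × 1.5³/36 = 0.1125 m⁴.
Centre of pressure: y_p = y_c + I_c/(y_c·A) = 1 + 0.1125/(1 × 0.9) = 1 + 0.125 = 1.125 m along the plane.
Vertically, h_p = y_p·sinθ = 1.125 × 0.453990 = 0.510739 m.

h_p = 0.511 m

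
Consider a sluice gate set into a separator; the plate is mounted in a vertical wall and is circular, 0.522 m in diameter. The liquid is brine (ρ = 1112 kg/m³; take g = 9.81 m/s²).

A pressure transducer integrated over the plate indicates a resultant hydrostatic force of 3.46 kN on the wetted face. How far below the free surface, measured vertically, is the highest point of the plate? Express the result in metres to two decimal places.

d_top ≈ 1.22 m

γ = ρg = 1112 × 9.81 / 1000 = 10.90872 kN/m³.
A = π(0.261)² = 0.214008 m².
From F = γ·h_c·A, the centroid depth is h_c = 3.46/(10.90872 × 0.214008) = 1.48208 m.
The centroid is at the centre, 0.261 m below the top of the plate, so the highest point sits at h_top = 1.48208 − 0.261 = 1.22108 m below the surface.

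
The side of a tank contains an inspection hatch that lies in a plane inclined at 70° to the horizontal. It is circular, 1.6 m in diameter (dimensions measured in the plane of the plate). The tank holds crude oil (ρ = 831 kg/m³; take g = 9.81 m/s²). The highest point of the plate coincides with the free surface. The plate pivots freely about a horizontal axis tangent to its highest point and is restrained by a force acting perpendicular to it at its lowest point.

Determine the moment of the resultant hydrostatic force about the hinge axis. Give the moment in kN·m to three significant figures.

M ≈ 12.3 kN·m

γ = ρg = 831 × 9.81 / 1000 = 8.15211 kN/m³.
Let θ = 70° be the plate's angle to the horizontal; measure y along the incline from where the plane meets the free surface. Vertical depth h = y·sinθ with sinθ = 0.939693.
The centroid is at the centre, 0.8 m below the top of the plate, so y_c = 0.8 m and h_c = 0.8 × 0.939693 = 0.751754 m.
A = π(0.8)² = 2.01062 m².
Resultant F = γ·h_c·A = 8.15211 × 0.751754 × 2.01062 = 12.3218 kN.
I_c = πr⁴/4 = π × 0.8⁴/4 = 0.321699 m⁴.
Centre of pressure: y_p = y_c + I_c/(y_c·A) = 0.8 + 0.321699/(0.8 × 2.01062) = 0.8 + 0.2 = 1 m along the plane.
The resultant acts 0.8 + 0.2 = 1 m (along the plate) below the hinge at the top edge, so the moment about the hinge is M = F × 1 = 12.3218 × 1 = 12.3218 kN·m.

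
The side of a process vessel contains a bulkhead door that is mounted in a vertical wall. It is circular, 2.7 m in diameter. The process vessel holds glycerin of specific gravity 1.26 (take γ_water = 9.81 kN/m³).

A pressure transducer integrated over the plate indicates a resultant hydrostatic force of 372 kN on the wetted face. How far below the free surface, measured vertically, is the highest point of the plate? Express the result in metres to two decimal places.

γ = 1.26 × 9.81 = 12.3606 kN/m³.
A = π(1.35)² = 5.72555 m².
From F = γ·h_c·A, the centroid depth is h_c = 372/(12.3606 × 5.72555) = 5.25637 m.
The centroid is at the centre, 1.35 m below the top of the plate, so the highest point sits at h_top = 5.25637 − 1.35 = 3.90637 m below the surface.

d_top ≈ 3.91 m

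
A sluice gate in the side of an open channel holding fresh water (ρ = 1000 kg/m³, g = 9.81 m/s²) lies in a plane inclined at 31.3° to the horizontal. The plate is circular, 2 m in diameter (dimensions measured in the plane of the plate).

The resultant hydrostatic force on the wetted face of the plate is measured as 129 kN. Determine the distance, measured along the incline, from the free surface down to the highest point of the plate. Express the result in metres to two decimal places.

γ = ρg = 1000 × 9.81 = 9810 N/m³ = 9.81 kN/m³.
A = π(1)² = 3.14159 m².
From F = γ·h_c·A, the centroid depth is h_c = 129/(9.81 × 3.14159) = 4.18573 m.
Let θ = 31.3° be the plate's angle to the horizontal; measure y along the incline from where the plane meets the free surface. Vertical depth h = y·sinθ with sinθ = 0.519519.
Along the incline, y_c = h_c/sinθ = 4.18573/0.519519 = 8.05693 m.
The centroid is at the centre, 1 m below the top of the plate, so the highest point sits at y_top = 8.05693 − 1 = 7.05693 m along the incline.

y_top ≈ 7.06 m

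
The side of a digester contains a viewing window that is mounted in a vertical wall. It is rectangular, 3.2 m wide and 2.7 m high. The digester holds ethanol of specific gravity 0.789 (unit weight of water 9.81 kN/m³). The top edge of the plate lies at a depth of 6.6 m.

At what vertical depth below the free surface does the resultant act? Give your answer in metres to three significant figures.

γ = 0.789 × 9.81 = 7.74009 kN/m³.
The centroid lies 2.7/2 = 1.35 m below the top edge, so the centroid depth is h_c = 6.6 + 1.35 = 7.95 m.
A = 3.2 × 2.7 = 8.64 m².
Resultant F = γ·h_c·A = 7.74009 × 7.95 × 8.64 = 531.651 kN.
I_c = b·h³/12 = 3.2 × 2.7³/12 = 5.2488 m⁴.
Centre of pressure: y_p = y_c + I_c/(y_c·A) = 7.95 + 5.2488/(7.95 × 8.64) = 7.95 + 0.0764151 = 8.02642 m along the plane.

h_p = 8.03 m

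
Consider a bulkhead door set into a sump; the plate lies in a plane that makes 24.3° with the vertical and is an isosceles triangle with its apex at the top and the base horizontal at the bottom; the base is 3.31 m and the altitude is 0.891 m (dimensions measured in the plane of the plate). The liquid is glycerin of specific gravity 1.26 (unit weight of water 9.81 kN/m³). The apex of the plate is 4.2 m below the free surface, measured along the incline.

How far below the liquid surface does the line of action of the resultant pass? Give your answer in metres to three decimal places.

h_p = 4.378 m

γ = 1.26 × 9.81 = 12.3606 kN/m³.
The plate makes 24.3° with the vertical, i.e. θ = 90° − 24.3° = 65.7° to the horizontal. Measuring y along the incline from the free-surface line, vertical depth h = y·sinθ with sinθ = 0.911403.
With the apex up, the centroid sits 2h/3 = 2 × 0.891/3 = 0.594 m below the apex, so y_c = 4.2 + 0.594 = 4.794 m and h_c = 4.794 × 0.911403 = 4.36927 m.
A = ½ × 3.31 × 0.891 = 1.4746 m².
Resultant F = γ·h_c·A = 12.3606 × 4.36927 × 1.4746 = 79.6384 kN.
I_c = b·h³/36 = 3.31 × 0.891³/36 = 0.0650367 m⁴.
Centre of pressure: y_p = y_c + I_c/(y_c·A) = 4.794 + 0.0650367/(4.794 × 1.4746) = 4.794 + 0.00919997 = 4.8032 m along the plane.
Vertically, h_p = y_p·sinθ = 4.8032 × 0.911403 = 4.37765 m.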